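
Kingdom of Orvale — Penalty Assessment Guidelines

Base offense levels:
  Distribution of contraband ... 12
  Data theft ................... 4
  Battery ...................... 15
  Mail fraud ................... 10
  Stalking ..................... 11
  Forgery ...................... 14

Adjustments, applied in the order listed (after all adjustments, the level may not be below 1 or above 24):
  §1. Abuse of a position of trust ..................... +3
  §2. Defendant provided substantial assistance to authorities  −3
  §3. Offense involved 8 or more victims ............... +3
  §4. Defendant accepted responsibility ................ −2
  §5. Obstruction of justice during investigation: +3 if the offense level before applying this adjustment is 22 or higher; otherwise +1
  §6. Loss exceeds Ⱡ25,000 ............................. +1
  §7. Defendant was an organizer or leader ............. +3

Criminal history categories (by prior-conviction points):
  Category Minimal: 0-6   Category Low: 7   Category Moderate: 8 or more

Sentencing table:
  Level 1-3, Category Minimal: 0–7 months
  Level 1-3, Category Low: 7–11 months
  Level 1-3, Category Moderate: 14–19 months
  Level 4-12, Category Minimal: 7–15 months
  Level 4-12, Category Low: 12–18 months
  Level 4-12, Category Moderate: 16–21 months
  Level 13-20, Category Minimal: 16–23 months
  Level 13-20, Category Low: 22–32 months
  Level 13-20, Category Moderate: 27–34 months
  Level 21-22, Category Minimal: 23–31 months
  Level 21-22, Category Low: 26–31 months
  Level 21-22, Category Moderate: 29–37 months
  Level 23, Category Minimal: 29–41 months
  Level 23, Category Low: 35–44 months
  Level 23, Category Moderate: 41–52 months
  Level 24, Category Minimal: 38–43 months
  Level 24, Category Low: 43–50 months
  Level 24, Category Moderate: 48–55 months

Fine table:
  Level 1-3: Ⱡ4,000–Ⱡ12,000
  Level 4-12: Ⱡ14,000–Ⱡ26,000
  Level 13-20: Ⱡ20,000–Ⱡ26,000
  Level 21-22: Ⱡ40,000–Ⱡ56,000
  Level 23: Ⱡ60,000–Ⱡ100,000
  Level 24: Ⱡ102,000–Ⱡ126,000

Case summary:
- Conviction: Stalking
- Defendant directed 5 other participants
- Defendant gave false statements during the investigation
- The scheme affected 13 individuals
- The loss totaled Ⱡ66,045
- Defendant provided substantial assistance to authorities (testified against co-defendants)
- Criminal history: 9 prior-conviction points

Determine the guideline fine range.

Ⱡ20,000–Ⱡ26,000

Base offense level for stalking: 11.
§2 applies: 11 − 3 = 8.
§3 applies: 8 + 3 = 11.
§4 does not apply.
§5 applies (level before this adjustment is 11 < 22, so +1): 11 + 1 = 12.
§6 applies: 12 + 1 = 13.
§7 applies: 13 + 3 = 16.
Final offense level: 16.
Level 16 falls in the 13-20 band.
Fine table: Level 13-20 → Ⱡ20,000–Ⱡ26,000.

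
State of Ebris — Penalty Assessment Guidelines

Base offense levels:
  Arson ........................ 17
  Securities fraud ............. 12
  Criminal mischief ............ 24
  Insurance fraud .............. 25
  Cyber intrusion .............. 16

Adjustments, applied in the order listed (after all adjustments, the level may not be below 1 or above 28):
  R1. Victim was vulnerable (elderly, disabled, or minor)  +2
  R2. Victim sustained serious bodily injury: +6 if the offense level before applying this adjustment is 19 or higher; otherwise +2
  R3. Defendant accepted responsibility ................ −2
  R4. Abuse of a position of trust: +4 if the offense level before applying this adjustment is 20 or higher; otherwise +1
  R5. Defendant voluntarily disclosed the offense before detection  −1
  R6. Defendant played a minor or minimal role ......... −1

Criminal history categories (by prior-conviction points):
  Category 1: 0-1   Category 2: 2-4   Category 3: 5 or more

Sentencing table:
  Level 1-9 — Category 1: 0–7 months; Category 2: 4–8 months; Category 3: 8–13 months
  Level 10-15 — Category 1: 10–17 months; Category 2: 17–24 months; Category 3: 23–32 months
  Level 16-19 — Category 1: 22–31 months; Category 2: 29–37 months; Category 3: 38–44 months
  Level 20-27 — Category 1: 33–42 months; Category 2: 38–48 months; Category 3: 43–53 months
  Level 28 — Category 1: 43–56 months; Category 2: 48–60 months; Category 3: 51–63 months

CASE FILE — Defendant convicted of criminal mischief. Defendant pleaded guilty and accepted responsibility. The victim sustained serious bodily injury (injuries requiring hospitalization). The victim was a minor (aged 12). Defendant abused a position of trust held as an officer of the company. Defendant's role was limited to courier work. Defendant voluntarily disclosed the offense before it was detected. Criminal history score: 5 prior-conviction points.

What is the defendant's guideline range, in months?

51-63 months

Base offense level for criminal mischief: 24.
R1 applies: 24 + 2 = 26.
R2 applies (level before this adjustment is 26 ≥ 19, so +6): 26 + 6 = 32.
R3 applies: 32 − 2 = 30.
R4 applies (level before this adjustment is 30 ≥ 20, so +4): 30 + 4 = 34.
R5 applies: 34 − 1 = 33.
R6 applies: 33 − 1 = 32.
Level 32 exceeds the maximum of 28; capped at 28.
Final offense level: 28.
Criminal history: 5 prior points → Category 3 (5+).
Level 28 falls in the 28 band.
Grid: Level 28 × Category 3 = 51-63 months.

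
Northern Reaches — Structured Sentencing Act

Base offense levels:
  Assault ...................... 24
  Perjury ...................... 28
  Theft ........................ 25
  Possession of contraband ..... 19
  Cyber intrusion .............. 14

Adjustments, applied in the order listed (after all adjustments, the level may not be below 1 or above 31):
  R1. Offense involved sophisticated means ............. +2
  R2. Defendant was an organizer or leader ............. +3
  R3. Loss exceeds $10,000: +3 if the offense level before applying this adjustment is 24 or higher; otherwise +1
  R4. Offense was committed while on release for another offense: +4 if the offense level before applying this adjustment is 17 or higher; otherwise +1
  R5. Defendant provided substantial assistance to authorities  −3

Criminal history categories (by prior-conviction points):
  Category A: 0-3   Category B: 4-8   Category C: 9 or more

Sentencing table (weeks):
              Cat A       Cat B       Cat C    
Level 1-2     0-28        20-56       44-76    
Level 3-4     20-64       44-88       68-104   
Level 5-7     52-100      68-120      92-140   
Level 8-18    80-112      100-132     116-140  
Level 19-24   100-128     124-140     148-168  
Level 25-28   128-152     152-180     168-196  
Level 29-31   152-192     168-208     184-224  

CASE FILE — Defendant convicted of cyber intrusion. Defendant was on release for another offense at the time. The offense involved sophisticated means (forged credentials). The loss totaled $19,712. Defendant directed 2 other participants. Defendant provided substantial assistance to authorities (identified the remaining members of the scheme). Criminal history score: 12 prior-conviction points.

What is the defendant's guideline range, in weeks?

Base offense level for cyber intrusion: 14.
R1 applies: 14 + 2 = 16.
R2 applies: 16 + 3 = 19.
R3 applies (level before this adjustment is 19 < 24, so +1): 19 + 1 = 20.
R4 applies (level before this adjustment is 20 ≥ 17, so +4): 20 + 4 = 24.
R5 applies: 24 − 3 = 21.
Final offense level: 21.
Criminal history: 12 prior points → Category C (9+).
Level 21 falls in the 19-24 band.
Grid: Level 19-24 × Category C = 148-168 weeks.

148-168 weeks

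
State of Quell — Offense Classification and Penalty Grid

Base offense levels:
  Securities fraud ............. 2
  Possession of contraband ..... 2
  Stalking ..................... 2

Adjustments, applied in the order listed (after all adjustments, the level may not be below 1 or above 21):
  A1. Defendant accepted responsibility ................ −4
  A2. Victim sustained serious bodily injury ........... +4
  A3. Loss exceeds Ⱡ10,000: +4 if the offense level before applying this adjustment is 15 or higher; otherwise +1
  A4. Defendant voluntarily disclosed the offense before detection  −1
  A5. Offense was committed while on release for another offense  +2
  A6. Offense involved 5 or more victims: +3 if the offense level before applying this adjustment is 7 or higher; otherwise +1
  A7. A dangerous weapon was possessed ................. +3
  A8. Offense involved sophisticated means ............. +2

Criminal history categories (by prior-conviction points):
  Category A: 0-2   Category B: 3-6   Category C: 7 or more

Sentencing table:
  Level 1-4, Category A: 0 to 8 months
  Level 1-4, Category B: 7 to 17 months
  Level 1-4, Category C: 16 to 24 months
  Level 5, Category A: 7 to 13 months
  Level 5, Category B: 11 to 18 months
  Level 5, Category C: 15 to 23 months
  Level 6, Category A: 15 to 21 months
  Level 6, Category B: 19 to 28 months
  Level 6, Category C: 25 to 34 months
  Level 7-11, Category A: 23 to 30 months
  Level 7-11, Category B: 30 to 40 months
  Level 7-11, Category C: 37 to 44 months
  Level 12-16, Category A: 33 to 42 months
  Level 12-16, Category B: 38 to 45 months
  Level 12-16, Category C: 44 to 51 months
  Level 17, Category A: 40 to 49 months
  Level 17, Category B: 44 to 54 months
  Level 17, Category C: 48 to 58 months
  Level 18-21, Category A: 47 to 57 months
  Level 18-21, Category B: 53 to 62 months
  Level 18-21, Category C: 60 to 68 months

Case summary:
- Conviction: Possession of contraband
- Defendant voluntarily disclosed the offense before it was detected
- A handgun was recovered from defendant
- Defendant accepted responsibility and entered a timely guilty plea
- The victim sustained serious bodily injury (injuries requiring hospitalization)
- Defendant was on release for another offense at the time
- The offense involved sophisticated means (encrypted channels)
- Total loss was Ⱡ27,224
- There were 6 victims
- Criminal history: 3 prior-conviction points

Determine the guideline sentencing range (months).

30-40 months

Base offense level for possession of contraband: 2.
A1 applies: 2 − 4 = -2.
A2 applies: -2 + 4 = 2.
A3 applies (level before this adjustment is 2 < 15, so +1): 2 + 1 = 3.
A4 applies: 3 − 1 = 2.
A5 applies: 2 + 2 = 4.
A6 applies (level before this adjustment is 4 < 7, so +1): 4 + 1 = 5.
A7 applies: 5 + 3 = 8.
A8 applies: 8 + 2 = 10.
Final offense level: 10.
Criminal history: 3 prior points → Category B (3-6).
Level 10 falls in the 7-11 band.
Grid: Level 7-11 × Category B = 30-40 months.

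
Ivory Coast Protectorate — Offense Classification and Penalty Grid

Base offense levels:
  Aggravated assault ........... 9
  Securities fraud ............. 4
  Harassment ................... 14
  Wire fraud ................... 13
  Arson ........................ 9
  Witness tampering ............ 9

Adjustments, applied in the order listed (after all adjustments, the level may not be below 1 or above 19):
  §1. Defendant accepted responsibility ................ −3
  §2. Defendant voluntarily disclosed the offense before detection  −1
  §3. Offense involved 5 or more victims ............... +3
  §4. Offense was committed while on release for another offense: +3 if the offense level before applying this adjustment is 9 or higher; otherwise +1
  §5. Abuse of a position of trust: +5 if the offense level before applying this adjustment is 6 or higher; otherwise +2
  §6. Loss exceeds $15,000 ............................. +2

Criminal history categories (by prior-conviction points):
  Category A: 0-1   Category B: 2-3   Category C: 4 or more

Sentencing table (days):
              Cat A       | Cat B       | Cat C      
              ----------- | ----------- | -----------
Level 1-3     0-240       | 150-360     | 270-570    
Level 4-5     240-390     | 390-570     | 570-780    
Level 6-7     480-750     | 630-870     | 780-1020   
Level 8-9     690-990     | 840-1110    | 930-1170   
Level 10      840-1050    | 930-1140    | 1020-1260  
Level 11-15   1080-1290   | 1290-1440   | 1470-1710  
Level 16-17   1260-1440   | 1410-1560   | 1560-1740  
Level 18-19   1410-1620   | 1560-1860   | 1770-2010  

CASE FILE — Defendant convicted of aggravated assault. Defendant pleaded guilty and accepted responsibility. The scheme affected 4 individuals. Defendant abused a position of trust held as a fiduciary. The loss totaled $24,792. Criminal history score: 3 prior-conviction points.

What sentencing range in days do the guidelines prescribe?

1290-1440 days

Base offense level for aggravated assault: 9.
§1 applies: 9 − 3 = 6.
§5 applies (level before this adjustment is 6 ≥ 6, so +5): 6 + 5 = 11.
§6 applies: 11 + 2 = 13.
Final offense level: 13.
Criminal history: 3 prior points → Category B (2-3).
Level 13 falls in the 11-15 band.
Grid: Level 11-15 × Category B = 1290-1440 days.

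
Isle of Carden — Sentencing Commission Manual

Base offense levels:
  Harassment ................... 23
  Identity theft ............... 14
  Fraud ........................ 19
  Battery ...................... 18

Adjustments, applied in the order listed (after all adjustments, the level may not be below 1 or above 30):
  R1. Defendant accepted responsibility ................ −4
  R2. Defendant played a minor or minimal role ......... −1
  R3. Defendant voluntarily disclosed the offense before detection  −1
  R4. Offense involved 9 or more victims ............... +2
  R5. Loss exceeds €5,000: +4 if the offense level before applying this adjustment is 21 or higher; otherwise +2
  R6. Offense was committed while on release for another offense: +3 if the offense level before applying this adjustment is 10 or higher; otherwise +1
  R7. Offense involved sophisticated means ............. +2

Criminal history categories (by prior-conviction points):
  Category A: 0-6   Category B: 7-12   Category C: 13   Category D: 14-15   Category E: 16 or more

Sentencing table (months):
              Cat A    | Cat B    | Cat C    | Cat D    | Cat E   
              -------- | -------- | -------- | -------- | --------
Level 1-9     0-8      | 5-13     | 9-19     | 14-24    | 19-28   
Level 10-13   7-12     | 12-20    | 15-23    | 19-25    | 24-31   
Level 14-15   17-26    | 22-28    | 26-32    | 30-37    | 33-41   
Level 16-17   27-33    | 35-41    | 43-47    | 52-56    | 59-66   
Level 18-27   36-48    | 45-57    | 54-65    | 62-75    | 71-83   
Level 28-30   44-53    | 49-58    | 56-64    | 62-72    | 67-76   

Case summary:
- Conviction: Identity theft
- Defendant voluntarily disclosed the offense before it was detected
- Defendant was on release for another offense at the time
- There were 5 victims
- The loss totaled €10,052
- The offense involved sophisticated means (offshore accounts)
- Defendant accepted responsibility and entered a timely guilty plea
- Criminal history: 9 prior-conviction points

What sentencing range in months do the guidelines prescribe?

35-41 months

Base offense level for identity theft: 14.
R1 applies: 14 − 4 = 10.
R2 does not apply.
R3 applies: 10 − 1 = 9.
R5 applies (level before this adjustment is 9 < 21, so +2): 9 + 2 = 11.
R6 applies (level before this adjustment is 11 ≥ 10, so +3): 11 + 3 = 14.
R7 applies: 14 + 2 = 16.
Final offense level: 16.
Criminal history: 9 prior points → Category B (7-12).
Level 16 falls in the 16-17 band.
Grid: Level 16-17 × Category B = 35-41 months.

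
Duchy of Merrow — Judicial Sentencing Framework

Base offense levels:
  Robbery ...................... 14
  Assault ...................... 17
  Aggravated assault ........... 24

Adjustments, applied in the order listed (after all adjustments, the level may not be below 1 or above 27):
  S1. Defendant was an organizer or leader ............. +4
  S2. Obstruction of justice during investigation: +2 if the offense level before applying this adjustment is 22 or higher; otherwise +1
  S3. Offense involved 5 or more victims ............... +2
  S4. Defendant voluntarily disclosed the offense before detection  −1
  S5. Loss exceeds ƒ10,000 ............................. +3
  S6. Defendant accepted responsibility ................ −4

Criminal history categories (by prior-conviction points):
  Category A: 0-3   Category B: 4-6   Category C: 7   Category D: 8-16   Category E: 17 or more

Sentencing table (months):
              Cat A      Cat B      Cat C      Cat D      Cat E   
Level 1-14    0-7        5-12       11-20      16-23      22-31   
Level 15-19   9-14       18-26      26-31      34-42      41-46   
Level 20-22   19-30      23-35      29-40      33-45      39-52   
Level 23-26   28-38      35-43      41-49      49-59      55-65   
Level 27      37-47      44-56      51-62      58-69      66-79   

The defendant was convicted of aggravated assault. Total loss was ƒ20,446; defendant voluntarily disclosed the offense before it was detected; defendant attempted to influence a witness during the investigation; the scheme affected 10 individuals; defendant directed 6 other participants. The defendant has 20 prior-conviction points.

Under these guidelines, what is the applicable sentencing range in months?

66-79 months

Base offense level for aggravated assault: 24.
S1 applies: 24 + 4 = 28.
S2 applies (level before this adjustment is 28 ≥ 22, so +2): 28 + 2 = 30.
S3 applies: 30 + 2 = 32.
S4 applies: 32 − 1 = 31.
S5 applies: 31 + 3 = 34.
Level 34 exceeds the maximum of 27; capped at 27.
Final offense level: 27.
Criminal history: 20 prior points → Category E (17+).
Level 27 falls in the 27 band.
Grid: Level 27 × Category E = 66-79 months.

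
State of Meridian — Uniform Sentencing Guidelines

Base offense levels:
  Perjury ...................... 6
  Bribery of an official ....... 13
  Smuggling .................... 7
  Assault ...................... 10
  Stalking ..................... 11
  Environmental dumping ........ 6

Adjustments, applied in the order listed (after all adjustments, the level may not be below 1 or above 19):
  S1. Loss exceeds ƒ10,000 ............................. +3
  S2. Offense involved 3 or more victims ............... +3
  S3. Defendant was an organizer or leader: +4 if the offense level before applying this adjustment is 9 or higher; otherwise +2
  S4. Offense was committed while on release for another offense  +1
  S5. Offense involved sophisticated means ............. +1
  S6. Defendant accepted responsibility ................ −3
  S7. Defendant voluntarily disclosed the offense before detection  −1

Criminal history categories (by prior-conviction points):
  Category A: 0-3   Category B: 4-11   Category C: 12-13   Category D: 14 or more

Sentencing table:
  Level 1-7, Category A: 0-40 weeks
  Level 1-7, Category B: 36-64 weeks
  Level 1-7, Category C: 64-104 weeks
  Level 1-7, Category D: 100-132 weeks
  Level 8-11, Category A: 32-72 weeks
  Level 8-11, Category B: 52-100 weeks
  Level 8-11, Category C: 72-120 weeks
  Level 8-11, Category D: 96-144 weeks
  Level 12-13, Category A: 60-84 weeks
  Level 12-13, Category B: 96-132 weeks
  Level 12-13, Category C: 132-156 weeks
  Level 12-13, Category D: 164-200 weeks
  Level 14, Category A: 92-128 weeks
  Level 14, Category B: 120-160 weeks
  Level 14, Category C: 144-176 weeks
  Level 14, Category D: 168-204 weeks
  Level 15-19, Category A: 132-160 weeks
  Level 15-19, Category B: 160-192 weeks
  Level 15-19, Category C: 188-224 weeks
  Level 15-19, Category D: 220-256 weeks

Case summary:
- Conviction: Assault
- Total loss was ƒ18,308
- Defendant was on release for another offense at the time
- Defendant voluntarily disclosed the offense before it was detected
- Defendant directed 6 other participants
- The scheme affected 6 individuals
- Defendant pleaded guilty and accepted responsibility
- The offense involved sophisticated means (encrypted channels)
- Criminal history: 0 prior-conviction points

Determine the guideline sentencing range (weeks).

Base offense level for assault: 10.
S1 applies: 10 + 3 = 13.
S2 applies: 13 + 3 = 16.
S3 applies (level before this adjustment is 16 ≥ 9, so +4): 16 + 4 = 20.
S4 applies: 20 + 1 = 21.
S5 applies: 21 + 1 = 22.
S6 applies: 22 − 3 = 19.
S7 applies: 19 − 1 = 18.
Final offense level: 18.
Criminal history: 0 prior points → Category A (0-3).
Level 18 falls in the 15-19 band.
Grid: Level 15-19 × Category A = 132-160 weeks.

132-160 weeks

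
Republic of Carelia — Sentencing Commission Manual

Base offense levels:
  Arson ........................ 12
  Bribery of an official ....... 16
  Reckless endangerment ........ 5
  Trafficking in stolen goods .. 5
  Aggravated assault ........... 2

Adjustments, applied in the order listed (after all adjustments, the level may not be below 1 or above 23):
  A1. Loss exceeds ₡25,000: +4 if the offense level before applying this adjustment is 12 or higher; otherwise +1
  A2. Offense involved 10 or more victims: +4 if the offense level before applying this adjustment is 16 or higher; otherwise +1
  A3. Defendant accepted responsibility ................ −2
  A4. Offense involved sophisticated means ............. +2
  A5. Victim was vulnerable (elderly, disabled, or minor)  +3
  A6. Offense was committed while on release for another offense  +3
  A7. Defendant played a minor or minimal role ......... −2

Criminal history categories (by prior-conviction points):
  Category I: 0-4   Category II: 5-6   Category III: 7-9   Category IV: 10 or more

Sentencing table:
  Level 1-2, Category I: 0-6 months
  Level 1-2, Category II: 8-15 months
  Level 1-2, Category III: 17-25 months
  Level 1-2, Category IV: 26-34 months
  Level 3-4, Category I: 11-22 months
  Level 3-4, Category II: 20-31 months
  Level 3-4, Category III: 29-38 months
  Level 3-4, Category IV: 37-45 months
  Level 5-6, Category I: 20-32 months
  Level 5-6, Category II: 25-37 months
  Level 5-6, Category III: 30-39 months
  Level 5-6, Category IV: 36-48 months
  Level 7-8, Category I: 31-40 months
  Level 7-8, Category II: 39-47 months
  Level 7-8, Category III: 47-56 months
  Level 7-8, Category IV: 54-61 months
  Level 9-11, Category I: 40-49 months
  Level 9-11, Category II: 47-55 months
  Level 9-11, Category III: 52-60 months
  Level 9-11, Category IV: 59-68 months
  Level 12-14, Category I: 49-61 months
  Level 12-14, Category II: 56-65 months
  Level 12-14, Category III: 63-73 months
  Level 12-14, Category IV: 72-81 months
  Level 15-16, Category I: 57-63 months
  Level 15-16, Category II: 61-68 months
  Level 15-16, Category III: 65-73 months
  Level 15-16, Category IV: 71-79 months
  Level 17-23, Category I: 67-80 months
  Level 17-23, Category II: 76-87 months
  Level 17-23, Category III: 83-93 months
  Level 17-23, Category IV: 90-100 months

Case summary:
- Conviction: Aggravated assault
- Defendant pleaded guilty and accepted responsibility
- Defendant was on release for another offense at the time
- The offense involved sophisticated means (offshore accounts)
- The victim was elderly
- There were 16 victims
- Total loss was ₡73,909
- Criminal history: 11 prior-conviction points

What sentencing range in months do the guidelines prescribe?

59-68 months

Base offense level for aggravated assault: 2.
A1 applies (level before this adjustment is 2 < 12, so +1): 2 + 1 = 3.
A2 applies (level before this adjustment is 3 < 16, so +1): 3 + 1 = 4.
A3 applies: 4 − 2 = 2.
A4 applies: 2 + 2 = 4.
A5 applies: 4 + 3 = 7.
A6 applies: 7 + 3 = 10.
Final offense level: 10.
Criminal history: 11 prior points → Category IV (10+).
Level 10 falls in the 9-11 band.
Grid: Level 9-11 × Category IV = 59-68 months.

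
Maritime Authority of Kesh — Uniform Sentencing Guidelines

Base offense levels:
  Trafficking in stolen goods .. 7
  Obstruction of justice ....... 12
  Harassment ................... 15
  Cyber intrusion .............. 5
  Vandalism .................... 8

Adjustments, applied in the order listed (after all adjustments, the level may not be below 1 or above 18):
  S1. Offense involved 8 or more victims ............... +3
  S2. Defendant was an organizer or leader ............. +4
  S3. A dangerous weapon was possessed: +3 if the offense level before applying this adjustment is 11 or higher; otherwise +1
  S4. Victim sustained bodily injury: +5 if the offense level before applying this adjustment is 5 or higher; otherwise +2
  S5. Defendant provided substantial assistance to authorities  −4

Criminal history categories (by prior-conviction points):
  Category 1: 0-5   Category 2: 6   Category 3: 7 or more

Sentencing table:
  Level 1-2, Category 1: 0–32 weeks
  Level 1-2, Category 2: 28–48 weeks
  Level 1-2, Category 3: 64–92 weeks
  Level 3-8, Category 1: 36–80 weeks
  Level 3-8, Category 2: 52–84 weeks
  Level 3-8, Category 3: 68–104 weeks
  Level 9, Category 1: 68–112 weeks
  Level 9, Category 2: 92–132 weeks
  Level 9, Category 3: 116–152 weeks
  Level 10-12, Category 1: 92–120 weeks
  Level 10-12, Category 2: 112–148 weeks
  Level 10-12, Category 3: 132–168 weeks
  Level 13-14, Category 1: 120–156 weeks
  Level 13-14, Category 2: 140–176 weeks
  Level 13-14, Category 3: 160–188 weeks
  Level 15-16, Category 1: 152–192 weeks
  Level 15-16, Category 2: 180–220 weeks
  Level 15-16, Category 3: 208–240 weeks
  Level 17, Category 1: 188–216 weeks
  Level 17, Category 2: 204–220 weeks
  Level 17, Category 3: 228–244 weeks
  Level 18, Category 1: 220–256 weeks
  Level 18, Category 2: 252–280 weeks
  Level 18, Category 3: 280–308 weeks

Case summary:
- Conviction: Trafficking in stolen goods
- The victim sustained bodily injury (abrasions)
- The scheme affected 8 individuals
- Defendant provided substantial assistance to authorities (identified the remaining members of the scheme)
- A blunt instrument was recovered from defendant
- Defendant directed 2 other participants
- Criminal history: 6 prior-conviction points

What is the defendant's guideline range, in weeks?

Base offense level for trafficking in stolen goods: 7.
S1 applies: 7 + 3 = 10.
S2 applies: 10 + 4 = 14.
S3 applies (level before this adjustment is 14 ≥ 11, so +3): 14 + 3 = 17.
S4 applies (level before this adjustment is 17 ≥ 5, so +5): 17 + 5 = 22.
S5 applies: 22 − 4 = 18.
Final offense level: 18.
Criminal history: 6 prior points → Category 2 (6).
Level 18 falls in the 18 band.
Grid: Level 18 × Category 2 = 252-280 weeks.

252-280 weeks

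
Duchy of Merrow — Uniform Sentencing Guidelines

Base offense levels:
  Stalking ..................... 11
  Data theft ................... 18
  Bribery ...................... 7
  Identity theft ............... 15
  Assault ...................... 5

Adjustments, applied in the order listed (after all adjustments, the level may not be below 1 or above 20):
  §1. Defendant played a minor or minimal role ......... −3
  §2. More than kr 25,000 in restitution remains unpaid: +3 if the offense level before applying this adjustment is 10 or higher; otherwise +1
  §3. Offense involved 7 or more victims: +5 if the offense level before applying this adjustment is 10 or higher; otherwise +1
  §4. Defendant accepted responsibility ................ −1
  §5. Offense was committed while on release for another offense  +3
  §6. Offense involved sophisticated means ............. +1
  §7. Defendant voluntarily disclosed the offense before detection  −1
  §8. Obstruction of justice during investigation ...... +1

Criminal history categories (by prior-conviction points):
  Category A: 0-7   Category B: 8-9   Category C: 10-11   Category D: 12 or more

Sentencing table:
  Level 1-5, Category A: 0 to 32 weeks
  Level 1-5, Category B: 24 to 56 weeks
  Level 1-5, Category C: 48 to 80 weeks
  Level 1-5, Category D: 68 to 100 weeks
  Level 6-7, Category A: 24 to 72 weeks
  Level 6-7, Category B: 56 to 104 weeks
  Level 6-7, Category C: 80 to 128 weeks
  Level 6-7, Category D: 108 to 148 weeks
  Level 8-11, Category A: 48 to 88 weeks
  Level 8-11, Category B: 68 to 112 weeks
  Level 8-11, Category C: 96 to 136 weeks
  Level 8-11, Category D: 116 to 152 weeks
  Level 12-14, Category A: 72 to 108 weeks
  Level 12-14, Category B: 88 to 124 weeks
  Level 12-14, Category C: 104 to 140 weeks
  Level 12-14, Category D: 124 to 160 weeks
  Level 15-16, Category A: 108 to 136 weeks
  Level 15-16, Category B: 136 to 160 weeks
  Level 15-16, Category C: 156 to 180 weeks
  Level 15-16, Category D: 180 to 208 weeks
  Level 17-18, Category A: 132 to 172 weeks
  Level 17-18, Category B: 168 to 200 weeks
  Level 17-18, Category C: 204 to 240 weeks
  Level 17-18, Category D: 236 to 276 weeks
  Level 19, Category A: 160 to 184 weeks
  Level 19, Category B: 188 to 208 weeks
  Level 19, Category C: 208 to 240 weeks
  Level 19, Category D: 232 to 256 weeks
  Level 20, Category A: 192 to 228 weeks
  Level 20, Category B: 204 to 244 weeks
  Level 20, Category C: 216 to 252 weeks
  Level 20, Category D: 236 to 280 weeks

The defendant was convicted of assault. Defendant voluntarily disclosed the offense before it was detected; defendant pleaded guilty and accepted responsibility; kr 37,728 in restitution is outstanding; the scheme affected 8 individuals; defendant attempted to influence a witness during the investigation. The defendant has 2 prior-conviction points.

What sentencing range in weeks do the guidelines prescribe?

24-72 weeks

Base offense level for assault: 5.
§1 does not apply.
§2 applies (level before this adjustment is 5 < 10, so +1): 5 + 1 = 6.
§3 applies (level before this adjustment is 6 < 10, so +1): 6 + 1 = 7.
§4 applies: 7 − 1 = 6.
§6 does not apply.
§7 applies: 6 − 1 = 5.
§8 applies: 5 + 1 = 6.
Final offense level: 6.
Criminal history: 2 prior points → Category A (0-7).
Level 6 falls in the 6-7 band.
Grid: Level 6-7 × Category A = 24-72 weeks.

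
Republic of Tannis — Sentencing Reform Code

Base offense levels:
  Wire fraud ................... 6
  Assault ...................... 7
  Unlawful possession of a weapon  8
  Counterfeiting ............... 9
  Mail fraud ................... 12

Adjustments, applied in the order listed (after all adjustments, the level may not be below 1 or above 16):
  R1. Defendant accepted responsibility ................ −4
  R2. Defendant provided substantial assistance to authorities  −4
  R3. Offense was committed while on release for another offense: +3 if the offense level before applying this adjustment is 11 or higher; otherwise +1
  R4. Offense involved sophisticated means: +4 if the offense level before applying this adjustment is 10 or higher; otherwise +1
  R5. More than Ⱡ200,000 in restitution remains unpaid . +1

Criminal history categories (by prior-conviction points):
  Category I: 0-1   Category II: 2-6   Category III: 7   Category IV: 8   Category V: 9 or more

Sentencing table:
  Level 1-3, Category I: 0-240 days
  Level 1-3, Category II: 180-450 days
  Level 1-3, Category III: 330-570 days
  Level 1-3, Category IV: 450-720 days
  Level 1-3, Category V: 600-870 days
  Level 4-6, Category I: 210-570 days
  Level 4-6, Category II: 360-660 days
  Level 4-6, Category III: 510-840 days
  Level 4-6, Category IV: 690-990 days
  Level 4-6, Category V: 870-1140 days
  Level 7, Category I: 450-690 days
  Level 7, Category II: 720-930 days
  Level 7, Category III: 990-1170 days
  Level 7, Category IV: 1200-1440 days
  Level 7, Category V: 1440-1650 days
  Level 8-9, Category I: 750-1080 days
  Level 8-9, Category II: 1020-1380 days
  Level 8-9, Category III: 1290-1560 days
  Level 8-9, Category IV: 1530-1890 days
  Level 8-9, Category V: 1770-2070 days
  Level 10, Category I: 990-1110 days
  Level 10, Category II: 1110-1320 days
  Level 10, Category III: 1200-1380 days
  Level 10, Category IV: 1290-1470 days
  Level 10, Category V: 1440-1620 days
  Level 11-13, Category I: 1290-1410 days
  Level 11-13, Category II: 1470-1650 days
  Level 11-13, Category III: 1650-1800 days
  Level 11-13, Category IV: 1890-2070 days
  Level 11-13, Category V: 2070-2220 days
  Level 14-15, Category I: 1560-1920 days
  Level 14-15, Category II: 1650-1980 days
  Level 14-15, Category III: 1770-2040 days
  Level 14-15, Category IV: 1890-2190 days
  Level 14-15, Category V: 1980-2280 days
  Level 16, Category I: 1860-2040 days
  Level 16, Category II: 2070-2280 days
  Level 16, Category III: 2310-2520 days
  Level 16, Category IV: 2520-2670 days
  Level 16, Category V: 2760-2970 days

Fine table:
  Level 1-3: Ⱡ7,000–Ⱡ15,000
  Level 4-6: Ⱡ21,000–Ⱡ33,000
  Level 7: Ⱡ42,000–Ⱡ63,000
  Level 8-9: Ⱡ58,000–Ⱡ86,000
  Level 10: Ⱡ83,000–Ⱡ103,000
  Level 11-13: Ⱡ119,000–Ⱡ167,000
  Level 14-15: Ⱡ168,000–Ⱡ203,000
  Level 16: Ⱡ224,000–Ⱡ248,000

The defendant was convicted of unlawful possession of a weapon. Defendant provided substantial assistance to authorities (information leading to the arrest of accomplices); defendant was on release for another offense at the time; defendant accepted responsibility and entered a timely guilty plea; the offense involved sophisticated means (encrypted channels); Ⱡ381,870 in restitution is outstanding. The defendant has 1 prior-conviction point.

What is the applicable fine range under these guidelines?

Base offense level for unlawful possession of a weapon: 8.
R1 applies: 8 − 4 = 4.
R2 applies: 4 − 4 = 0.
R3 applies (level before this adjustment is 0 < 11, so +1): 0 + 1 = 1.
R4 applies (level before this adjustment is 1 < 10, so +1): 1 + 1 = 2.
R5 applies: 2 + 1 = 3.
Final offense level: 3.
Level 3 falls in the 1-3 band.
Fine table: Level 1-3 → Ⱡ7,000–Ⱡ15,000.

Ⱡ7,000–Ⱡ15,000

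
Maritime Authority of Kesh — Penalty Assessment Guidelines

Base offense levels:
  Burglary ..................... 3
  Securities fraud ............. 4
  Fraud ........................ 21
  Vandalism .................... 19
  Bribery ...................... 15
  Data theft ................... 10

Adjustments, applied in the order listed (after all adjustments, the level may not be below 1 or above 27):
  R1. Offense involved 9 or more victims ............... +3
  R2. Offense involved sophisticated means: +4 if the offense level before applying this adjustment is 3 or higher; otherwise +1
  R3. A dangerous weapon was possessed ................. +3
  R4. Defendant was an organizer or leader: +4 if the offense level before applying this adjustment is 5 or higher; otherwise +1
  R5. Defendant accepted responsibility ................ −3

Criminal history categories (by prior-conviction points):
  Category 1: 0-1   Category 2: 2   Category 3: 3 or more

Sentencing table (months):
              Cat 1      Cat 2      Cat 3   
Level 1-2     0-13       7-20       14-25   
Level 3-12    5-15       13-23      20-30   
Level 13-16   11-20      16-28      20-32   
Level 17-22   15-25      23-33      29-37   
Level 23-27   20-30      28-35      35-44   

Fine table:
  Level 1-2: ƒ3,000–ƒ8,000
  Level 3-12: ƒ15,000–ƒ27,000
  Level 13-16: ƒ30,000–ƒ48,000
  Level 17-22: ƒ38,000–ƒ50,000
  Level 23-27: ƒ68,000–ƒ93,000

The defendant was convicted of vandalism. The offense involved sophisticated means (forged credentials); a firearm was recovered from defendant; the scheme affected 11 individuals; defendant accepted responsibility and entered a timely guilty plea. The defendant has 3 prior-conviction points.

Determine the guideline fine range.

Base offense level for vandalism: 19.
R1 applies: 19 + 3 = 22.
R2 applies (level before this adjustment is 22 ≥ 3, so +4): 22 + 4 = 26.
R3 applies: 26 + 3 = 29.
R4 does not apply.
R5 applies: 29 − 3 = 26.
Final offense level: 26.
Level 26 falls in the 23-27 band.
Fine table: Level 23-27 → ƒ68,000–ƒ93,000.

ƒ68,000–ƒ93,000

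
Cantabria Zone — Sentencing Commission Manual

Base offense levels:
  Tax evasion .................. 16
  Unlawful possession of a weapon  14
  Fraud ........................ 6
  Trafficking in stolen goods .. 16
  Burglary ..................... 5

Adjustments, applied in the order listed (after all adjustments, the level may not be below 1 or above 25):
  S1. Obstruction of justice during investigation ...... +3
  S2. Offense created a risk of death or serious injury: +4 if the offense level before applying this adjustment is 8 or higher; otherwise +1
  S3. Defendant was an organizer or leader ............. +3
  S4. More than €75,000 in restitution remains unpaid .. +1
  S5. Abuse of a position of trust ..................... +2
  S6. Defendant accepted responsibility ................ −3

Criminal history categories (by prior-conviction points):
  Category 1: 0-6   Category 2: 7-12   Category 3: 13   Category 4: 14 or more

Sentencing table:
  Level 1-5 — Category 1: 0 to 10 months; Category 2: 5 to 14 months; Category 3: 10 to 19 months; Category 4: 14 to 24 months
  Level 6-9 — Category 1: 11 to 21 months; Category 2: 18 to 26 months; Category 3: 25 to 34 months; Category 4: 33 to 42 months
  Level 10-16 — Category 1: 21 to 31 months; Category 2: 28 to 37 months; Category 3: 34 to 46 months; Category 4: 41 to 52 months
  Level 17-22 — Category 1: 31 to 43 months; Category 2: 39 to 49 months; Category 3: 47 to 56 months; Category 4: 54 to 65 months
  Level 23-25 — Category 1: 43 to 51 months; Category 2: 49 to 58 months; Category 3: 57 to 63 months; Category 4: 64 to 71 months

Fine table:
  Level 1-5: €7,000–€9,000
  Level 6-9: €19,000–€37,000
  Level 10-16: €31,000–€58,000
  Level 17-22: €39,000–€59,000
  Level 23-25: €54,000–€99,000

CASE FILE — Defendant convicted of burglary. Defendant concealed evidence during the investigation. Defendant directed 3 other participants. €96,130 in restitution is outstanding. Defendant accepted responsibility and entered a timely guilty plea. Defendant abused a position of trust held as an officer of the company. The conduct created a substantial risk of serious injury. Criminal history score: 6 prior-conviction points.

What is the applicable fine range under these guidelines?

€31,000–€58,000

Base offense level for burglary: 5.
S1 applies: 5 + 3 = 8.
S2 applies (level before this adjustment is 8 ≥ 8, so +4): 8 + 4 = 12.
S3 applies: 12 + 3 = 15.
S4 applies: 15 + 1 = 16.
S5 applies: 16 + 2 = 18.
S6 applies: 18 − 3 = 15.
Final offense level: 15.
Level 15 falls in the 10-16 band.
Fine table: Level 10-16 → €31,000–€58,000.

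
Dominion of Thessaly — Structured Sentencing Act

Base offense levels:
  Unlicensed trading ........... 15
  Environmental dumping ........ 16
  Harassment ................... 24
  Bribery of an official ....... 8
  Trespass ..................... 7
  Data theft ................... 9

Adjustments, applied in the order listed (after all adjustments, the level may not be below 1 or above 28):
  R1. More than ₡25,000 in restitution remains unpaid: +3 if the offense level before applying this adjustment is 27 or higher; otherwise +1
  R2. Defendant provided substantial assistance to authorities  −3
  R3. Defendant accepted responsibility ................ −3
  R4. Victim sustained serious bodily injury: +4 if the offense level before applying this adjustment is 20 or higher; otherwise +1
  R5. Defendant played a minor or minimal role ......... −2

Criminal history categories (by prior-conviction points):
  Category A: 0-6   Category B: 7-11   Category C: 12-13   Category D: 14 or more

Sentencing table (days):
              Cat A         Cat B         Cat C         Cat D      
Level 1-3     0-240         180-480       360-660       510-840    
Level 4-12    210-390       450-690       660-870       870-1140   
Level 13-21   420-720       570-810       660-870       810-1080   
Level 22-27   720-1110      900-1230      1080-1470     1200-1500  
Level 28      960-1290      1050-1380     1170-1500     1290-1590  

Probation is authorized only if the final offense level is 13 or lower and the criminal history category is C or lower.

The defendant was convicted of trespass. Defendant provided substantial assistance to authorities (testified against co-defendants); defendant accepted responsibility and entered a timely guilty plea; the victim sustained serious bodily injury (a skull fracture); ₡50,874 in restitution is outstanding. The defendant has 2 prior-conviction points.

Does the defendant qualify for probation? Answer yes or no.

Yes

Base offense level for trespass: 7.
R1 applies (level before this adjustment is 7 < 27, so +1): 7 + 1 = 8.
R2 applies: 8 − 3 = 5.
R3 applies: 5 − 3 = 2.
R4 applies (level before this adjustment is 2 < 20, so +1): 2 + 1 = 3.
Final offense level: 3.
Criminal history: 2 prior points → Category A (0-6).
Level 3 falls in the 1-3 band.
Grid: Level 1-3 × Category A = 0-240 days.
Probation check: level 3 ≤ 13 and category A ≤ C → eligible.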